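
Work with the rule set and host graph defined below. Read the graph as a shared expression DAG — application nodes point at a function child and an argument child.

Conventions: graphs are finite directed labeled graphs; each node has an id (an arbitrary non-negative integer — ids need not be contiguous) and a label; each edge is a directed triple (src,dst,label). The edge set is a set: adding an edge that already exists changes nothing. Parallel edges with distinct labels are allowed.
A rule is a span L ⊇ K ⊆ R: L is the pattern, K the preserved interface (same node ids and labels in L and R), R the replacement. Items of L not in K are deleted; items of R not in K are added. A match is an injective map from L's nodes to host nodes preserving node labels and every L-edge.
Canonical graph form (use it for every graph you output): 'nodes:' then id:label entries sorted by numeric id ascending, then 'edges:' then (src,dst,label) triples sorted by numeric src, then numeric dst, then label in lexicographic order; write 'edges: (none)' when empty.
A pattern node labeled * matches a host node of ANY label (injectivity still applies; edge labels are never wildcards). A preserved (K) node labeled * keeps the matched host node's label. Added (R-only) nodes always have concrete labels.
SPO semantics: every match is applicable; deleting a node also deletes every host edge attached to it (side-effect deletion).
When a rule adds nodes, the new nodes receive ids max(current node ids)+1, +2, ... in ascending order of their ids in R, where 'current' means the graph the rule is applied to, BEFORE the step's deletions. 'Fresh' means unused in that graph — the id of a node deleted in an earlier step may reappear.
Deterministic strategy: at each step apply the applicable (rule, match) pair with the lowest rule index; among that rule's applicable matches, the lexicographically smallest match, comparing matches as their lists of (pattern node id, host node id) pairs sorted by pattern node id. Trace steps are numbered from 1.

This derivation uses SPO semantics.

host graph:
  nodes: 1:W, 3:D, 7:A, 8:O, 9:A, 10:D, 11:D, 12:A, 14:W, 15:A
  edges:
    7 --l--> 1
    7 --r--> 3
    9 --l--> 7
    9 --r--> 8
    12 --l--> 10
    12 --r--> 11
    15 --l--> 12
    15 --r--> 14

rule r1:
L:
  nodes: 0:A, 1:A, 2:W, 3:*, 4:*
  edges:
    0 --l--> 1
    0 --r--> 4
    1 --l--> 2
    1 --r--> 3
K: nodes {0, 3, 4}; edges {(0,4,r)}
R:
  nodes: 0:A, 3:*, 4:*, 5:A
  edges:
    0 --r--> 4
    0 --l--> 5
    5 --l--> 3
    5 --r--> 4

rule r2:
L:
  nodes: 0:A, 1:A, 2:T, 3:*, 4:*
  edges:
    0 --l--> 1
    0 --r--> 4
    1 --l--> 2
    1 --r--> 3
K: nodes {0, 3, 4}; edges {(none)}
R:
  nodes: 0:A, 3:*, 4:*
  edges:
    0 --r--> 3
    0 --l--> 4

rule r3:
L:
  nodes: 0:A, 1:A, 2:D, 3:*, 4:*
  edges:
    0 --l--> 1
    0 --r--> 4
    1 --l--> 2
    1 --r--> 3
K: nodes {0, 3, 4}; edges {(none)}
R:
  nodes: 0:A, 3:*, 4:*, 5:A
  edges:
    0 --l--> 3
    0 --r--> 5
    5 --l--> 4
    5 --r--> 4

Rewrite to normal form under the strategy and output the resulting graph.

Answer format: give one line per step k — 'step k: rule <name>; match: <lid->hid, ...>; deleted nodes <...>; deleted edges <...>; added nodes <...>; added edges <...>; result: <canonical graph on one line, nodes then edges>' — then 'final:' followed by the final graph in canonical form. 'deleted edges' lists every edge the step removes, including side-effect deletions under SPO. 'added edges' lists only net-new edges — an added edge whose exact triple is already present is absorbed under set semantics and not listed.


step 1: rule r1; match: 0->9, 1->7, 2->1, 3->3, 4->8; deleted nodes 1, 7; deleted edges (7,1,l); (7,3,r); (9,7,l); added nodes 16; added edges (9,16,l); (16,3,l); (16,8,r); result: nodes: 3:D, 8:O, 9:A, 10:D, 11:D, 12:A, 14:W, 15:A, 16:A edges: (9,8,r); (9,16,l); (12,10,l); (12,11,r); (15,12,l); (15,14,r); (16,3,l); (16,8,r)
step 2: rule r3; match: 0->15, 1->12, 2->10, 3->11, 4->14; deleted nodes 10, 12; deleted edges (12,10,l); (12,11,r); (15,12,l); (15,14,r); added nodes 17; added edges (15,11,l); (15,17,r); (17,14,l); (17,14,r); result: nodes: 3:D, 8:O, 9:A, 11:D, 14:W, 15:A, 16:A, 17:A edges: (9,8,r); (9,16,l); (15,11,l); (15,17,r); (16,3,l); (16,8,r); (17,14,l); (17,14,r)
final:
nodes: 3:D, 8:O, 9:A, 11:D, 14:W, 15:A, 16:A, 17:A
edges: (9,8,r); (9,16,l); (15,11,l); (15,17,r); (16,3,l); (16,8,r); (17,14,l); (17,14,r)


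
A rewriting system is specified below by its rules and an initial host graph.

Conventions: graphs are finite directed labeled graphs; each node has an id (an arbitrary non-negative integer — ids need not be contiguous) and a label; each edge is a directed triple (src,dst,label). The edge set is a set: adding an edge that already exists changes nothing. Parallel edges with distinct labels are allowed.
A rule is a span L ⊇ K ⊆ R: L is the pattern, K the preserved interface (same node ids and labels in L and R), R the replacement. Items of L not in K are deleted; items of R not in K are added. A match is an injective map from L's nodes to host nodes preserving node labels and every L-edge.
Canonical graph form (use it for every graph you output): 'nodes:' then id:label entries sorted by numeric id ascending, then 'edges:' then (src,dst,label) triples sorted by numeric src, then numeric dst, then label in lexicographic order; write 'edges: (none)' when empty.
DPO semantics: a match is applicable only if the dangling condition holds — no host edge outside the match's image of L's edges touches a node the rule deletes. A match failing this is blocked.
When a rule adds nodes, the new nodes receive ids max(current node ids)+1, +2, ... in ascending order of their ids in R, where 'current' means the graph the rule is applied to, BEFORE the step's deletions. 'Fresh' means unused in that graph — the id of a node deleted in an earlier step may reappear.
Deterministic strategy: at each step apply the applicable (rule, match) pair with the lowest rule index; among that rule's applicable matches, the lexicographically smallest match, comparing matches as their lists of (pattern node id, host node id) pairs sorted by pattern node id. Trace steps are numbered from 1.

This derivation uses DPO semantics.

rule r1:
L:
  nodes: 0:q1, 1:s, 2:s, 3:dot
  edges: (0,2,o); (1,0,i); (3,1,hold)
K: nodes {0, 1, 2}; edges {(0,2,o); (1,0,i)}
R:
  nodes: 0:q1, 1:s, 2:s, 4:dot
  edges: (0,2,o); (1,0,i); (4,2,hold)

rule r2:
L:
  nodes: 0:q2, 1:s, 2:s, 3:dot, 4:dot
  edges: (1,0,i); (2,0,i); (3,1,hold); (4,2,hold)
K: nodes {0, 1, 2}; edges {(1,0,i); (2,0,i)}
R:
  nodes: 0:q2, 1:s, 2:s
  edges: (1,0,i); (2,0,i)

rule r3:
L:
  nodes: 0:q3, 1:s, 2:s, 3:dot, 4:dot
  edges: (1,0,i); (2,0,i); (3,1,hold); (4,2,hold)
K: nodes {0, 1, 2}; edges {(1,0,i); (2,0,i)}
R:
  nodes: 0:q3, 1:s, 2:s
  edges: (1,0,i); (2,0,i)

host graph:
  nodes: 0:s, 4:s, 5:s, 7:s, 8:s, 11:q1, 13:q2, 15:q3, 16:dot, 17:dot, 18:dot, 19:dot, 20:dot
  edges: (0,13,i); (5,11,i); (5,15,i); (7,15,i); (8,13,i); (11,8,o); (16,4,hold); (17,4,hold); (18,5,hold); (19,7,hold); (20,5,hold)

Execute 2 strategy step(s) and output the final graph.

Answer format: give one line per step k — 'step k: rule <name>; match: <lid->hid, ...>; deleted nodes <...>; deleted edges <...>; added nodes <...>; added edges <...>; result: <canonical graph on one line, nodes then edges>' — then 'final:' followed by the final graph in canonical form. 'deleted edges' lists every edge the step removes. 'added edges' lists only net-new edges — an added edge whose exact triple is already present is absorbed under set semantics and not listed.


step 1: rule r1; match: 0->11, 1->5, 2->8, 3->18; deleted nodes 18; deleted edges (18,5,hold); added nodes 21; added edges (21,8,hold); result: nodes: 0:s, 4:s, 5:s, 7:s, 8:s, 11:q1, 13:q2, 15:q3, 16:dot, 17:dot, 19:dot, 20:dot, 21:dot edges: (0,13,i); (5,11,i); (5,15,i); (7,15,i); (8,13,i); (11,8,o); (16,4,hold); (17,4,hold); (19,7,hold); (20,5,hold); (21,8,hold)
step 2: rule r1; match: 0->11, 1->5, 2->8, 3->20; deleted nodes 20; deleted edges (20,5,hold); added nodes 22; added edges (22,8,hold); result: nodes: 0:s, 4:s, 5:s, 7:s, 8:s, 11:q1, 13:q2, 15:q3, 16:dot, 17:dot, 19:dot, 21:dot, 22:dot edges: (0,13,i); (5,11,i); (5,15,i); (7,15,i); (8,13,i); (11,8,o); (16,4,hold); (17,4,hold); (19,7,hold); (21,8,hold); (22,8,hold)
final:
nodes: 0:s, 4:s, 5:s, 7:s, 8:s, 11:q1, 13:q2, 15:q3, 16:dot, 17:dot, 19:dot, 21:dot, 22:dot
edges: (0,13,i); (5,11,i); (5,15,i); (7,15,i); (8,13,i); (11,8,o); (16,4,hold); (17,4,hold); (19,7,hold); (21,8,hold); (22,8,hold)


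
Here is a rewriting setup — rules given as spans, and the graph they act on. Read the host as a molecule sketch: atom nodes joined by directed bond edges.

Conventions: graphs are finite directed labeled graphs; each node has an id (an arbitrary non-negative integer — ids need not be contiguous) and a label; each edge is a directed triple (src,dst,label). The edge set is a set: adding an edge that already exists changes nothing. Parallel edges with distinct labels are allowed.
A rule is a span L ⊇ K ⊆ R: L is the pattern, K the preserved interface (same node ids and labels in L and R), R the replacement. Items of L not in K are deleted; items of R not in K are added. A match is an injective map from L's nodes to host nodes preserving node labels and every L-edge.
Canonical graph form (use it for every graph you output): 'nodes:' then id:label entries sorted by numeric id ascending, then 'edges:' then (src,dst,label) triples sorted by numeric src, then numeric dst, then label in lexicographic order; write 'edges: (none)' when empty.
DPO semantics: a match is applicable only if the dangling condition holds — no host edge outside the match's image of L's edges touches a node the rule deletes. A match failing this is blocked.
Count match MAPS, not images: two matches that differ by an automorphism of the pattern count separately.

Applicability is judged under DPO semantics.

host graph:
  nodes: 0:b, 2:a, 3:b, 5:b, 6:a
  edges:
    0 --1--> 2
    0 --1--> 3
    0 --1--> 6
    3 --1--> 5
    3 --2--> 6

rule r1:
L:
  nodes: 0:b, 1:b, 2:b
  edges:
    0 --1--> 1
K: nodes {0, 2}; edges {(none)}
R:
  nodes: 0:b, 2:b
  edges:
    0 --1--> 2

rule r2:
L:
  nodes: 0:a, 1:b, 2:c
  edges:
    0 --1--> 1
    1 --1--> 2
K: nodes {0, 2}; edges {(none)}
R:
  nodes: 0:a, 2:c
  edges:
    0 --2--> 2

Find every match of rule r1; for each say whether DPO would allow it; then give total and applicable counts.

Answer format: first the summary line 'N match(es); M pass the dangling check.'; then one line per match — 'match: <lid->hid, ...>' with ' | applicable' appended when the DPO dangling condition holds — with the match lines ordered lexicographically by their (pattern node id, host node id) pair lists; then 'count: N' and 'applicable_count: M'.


2 match(es); 1 pass the dangling check.
match: 0->0, 1->3, 2->5
match: 0->3, 1->5, 2->0 | applicable
count: 2
applicable_count: 1


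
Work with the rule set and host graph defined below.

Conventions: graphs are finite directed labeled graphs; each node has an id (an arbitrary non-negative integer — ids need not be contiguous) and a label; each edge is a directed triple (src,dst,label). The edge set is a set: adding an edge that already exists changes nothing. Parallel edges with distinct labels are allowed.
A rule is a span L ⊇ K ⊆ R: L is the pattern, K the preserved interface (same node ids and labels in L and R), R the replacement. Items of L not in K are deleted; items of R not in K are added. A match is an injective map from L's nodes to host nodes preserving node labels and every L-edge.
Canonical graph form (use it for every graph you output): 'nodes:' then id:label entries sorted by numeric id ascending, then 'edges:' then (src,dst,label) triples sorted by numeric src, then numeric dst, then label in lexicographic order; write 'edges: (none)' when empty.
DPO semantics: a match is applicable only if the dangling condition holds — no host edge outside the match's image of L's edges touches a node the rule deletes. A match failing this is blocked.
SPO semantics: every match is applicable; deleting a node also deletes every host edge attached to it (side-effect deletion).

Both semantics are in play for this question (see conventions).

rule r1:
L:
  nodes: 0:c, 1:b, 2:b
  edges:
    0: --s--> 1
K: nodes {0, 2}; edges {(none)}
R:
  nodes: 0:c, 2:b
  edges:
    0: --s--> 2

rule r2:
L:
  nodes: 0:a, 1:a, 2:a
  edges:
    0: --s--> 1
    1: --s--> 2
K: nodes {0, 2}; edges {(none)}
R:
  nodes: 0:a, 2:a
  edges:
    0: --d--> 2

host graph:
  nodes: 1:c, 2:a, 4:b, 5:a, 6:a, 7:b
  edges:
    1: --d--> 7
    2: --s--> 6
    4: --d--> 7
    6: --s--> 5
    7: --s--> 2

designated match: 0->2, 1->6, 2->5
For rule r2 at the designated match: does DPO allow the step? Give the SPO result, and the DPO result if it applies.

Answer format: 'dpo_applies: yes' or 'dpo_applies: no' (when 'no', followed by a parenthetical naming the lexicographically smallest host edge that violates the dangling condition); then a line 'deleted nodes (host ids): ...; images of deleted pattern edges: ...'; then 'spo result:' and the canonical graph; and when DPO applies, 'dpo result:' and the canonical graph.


dpo_applies: yes
deleted nodes (host ids): 6; images of deleted pattern edges: (2,6,s); (6,5,s)
spo result:
nodes: 1:c, 2:a, 4:b, 5:a, 7:b
edges: (1,7,d); (2,5,d); (4,7,d); (7,2,s)
dpo result:
nodes: 1:c, 2:a, 4:b, 5:a, 7:b
edges: (1,7,d); (2,5,d); (4,7,d); (7,2,s)


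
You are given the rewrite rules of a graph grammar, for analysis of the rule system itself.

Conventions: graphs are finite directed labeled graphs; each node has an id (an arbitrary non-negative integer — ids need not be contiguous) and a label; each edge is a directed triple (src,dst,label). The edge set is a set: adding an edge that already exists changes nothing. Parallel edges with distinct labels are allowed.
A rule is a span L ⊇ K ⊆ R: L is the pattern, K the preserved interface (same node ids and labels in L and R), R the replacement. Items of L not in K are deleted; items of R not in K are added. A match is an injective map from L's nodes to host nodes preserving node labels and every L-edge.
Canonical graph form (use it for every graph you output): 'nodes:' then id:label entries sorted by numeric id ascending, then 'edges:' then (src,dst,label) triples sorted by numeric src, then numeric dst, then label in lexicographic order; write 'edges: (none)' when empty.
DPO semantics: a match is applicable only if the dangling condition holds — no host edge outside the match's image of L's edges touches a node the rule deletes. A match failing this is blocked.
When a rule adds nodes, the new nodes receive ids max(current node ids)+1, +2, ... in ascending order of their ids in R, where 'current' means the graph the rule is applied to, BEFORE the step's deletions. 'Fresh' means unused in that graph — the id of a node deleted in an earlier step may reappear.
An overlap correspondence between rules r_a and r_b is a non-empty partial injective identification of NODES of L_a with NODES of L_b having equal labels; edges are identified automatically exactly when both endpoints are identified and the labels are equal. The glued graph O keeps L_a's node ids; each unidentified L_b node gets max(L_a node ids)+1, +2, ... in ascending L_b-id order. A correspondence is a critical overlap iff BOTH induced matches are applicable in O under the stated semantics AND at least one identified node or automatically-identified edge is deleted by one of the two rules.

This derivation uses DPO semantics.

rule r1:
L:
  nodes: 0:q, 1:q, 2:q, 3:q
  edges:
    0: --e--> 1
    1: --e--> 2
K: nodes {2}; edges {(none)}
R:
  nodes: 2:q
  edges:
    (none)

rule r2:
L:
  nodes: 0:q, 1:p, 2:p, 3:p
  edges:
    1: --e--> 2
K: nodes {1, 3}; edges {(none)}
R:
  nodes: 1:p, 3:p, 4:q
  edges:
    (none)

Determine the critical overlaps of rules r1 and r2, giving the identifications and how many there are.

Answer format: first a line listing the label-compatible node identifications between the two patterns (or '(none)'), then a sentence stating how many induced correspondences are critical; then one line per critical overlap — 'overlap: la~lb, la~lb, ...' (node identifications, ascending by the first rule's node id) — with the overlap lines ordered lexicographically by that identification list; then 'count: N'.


label-compatible node identifications between L(r1) and L(r2): 0~0, 1~0, 2~0, 3~0
1 of the induced correspondences is a critical overlap of r1 and r2.
overlap: 3~0
count: 1


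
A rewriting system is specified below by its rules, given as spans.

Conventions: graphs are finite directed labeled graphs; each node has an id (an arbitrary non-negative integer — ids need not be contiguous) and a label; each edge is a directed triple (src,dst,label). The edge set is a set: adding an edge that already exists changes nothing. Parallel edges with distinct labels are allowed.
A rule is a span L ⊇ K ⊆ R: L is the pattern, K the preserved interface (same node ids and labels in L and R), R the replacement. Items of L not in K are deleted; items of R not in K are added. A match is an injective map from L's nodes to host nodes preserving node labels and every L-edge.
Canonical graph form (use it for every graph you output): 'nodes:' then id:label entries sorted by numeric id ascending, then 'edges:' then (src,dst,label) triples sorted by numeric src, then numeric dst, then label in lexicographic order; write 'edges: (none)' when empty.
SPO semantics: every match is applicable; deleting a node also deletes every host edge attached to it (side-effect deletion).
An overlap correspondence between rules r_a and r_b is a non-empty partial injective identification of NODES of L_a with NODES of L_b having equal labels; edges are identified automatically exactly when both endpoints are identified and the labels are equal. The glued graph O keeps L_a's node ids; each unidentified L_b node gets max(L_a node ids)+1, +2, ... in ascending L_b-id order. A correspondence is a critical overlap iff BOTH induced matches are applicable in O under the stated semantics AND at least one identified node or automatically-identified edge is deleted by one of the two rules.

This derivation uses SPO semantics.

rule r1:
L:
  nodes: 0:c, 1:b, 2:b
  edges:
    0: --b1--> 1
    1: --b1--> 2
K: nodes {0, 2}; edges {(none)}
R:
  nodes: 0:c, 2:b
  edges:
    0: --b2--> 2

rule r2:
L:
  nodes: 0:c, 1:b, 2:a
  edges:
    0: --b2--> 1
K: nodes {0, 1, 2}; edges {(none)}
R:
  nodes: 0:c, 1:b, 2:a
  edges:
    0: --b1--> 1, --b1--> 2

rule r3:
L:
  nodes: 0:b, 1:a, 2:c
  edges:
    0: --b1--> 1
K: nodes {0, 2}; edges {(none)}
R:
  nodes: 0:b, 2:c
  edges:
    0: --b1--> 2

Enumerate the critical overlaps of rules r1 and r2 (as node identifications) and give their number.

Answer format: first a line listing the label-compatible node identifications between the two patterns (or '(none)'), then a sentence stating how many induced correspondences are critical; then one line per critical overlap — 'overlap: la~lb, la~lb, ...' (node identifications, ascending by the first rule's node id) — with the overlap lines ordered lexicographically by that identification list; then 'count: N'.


label-compatible node identifications between L(r1) and L(r2): 0~0, 1~1, 2~1
2 of the induced correspondences are critical overlaps of r1 and r2.
overlap: 0~0, 1~1
overlap: 1~1
count: 2


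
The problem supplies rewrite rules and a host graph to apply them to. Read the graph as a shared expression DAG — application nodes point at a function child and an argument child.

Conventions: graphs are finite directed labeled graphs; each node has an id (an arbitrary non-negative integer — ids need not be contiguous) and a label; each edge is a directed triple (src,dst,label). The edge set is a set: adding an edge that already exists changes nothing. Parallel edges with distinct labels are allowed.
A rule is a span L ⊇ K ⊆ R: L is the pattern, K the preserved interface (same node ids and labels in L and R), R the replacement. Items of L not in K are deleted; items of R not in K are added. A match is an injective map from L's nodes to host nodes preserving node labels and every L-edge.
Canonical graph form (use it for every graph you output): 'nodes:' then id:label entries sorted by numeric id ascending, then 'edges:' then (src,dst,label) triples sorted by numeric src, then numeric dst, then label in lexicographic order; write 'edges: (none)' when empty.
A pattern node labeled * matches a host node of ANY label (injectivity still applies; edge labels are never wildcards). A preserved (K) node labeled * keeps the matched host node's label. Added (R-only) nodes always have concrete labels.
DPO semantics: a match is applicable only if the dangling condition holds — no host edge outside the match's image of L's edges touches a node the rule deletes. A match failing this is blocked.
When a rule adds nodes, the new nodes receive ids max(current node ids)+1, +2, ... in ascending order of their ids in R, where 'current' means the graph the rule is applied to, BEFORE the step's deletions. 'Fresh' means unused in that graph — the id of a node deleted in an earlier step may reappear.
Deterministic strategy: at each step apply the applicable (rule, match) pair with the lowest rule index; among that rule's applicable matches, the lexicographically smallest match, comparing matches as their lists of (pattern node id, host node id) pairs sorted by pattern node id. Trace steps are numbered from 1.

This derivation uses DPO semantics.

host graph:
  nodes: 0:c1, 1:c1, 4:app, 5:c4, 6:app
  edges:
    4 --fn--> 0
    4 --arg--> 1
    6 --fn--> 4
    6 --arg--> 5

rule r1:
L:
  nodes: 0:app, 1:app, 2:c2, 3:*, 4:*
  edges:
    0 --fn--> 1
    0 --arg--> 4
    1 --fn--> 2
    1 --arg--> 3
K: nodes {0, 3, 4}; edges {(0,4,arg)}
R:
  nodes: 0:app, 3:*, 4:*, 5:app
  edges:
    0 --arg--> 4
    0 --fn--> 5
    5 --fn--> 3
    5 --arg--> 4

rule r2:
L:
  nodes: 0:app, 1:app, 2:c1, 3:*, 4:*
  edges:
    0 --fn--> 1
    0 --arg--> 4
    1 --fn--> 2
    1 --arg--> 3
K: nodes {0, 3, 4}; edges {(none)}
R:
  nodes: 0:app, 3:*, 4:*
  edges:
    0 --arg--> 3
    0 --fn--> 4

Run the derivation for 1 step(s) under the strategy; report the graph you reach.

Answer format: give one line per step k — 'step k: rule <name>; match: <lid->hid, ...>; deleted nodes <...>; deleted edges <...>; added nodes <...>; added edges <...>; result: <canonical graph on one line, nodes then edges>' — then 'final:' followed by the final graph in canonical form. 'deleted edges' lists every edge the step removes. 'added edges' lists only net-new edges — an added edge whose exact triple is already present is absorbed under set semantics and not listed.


step 1: rule r2; match: 0->6, 1->4, 2->0, 3->1, 4->5; deleted nodes 0, 4; deleted edges (4,0,fn); (4,1,arg); (6,4,fn); (6,5,arg); added nodes (none); added edges (6,1,arg); (6,5,fn); result: nodes: 1:c1, 5:c4, 6:app edges: (6,1,arg); (6,5,fn)
final:
nodes: 1:c1, 5:c4, 6:app
edges: (6,1,arg); (6,5,fn)


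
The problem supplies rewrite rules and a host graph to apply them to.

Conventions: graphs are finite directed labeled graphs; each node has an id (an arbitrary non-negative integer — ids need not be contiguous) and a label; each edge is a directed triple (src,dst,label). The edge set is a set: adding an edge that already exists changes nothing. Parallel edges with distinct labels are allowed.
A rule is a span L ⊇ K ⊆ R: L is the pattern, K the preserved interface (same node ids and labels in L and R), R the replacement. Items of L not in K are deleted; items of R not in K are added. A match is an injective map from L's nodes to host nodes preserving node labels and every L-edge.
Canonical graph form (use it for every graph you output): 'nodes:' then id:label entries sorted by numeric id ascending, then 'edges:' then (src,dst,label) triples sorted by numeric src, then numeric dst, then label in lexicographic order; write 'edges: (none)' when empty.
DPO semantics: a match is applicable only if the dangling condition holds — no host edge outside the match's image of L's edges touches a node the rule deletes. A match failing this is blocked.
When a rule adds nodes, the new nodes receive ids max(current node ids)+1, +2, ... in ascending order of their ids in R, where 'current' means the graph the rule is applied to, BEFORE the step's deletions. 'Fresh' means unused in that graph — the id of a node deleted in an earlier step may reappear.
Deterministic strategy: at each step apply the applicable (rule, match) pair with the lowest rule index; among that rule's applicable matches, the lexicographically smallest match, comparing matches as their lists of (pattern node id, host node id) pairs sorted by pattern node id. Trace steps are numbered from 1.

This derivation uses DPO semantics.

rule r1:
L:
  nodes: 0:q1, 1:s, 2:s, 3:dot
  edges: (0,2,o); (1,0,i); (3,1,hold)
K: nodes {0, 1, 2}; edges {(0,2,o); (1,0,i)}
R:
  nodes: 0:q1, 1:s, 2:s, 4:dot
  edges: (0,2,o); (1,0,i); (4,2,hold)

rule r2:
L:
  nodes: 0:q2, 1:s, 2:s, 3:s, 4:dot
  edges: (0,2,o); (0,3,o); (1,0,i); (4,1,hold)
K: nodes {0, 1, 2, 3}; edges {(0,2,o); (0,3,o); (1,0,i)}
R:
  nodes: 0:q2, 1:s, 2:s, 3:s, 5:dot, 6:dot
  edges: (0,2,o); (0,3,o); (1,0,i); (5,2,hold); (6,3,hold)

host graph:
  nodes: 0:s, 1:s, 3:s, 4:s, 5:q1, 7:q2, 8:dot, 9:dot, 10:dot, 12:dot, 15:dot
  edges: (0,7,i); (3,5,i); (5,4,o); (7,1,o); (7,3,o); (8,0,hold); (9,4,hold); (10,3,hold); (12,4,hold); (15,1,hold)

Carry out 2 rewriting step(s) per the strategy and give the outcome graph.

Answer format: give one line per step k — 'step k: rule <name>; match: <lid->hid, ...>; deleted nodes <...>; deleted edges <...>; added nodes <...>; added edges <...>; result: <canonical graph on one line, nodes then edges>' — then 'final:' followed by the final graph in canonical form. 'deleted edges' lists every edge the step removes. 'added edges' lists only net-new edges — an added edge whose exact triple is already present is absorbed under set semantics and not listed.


step 1: rule r1; match: 0->5, 1->3, 2->4, 3->10; deleted nodes 10; deleted edges (10,3,hold); added nodes 16; added edges (16,4,hold); result: nodes: 0:s, 1:s, 3:s, 4:s, 5:q1, 7:q2, 8:dot, 9:dot, 12:dot, 15:dot, 16:dot edges: (0,7,i); (3,5,i); (5,4,o); (7,1,o); (7,3,o); (8,0,hold); (9,4,hold); (12,4,hold); (15,1,hold); (16,4,hold)
step 2: rule r2; match: 0->7, 1->0, 2->1, 3->3, 4->8; deleted nodes 8; deleted edges (8,0,hold); added nodes 17, 18; added edges (17,1,hold); (18,3,hold); result: nodes: 0:s, 1:s, 3:s, 4:s, 5:q1, 7:q2, 9:dot, 12:dot, 15:dot, 16:dot, 17:dot, 18:dot edges: (0,7,i); (3,5,i); (5,4,o); (7,1,o); (7,3,o); (9,4,hold); (12,4,hold); (15,1,hold); (16,4,hold); (17,1,hold); (18,3,hold)
final:
nodes: 0:s, 1:s, 3:s, 4:s, 5:q1, 7:q2, 9:dot, 12:dot, 15:dot, 16:dot, 17:dot, 18:dot
edges: (0,7,i); (3,5,i); (5,4,o); (7,1,o); (7,3,o); (9,4,hold); (12,4,hold); (15,1,hold); (16,4,hold); (17,1,hold); (18,3,hold)


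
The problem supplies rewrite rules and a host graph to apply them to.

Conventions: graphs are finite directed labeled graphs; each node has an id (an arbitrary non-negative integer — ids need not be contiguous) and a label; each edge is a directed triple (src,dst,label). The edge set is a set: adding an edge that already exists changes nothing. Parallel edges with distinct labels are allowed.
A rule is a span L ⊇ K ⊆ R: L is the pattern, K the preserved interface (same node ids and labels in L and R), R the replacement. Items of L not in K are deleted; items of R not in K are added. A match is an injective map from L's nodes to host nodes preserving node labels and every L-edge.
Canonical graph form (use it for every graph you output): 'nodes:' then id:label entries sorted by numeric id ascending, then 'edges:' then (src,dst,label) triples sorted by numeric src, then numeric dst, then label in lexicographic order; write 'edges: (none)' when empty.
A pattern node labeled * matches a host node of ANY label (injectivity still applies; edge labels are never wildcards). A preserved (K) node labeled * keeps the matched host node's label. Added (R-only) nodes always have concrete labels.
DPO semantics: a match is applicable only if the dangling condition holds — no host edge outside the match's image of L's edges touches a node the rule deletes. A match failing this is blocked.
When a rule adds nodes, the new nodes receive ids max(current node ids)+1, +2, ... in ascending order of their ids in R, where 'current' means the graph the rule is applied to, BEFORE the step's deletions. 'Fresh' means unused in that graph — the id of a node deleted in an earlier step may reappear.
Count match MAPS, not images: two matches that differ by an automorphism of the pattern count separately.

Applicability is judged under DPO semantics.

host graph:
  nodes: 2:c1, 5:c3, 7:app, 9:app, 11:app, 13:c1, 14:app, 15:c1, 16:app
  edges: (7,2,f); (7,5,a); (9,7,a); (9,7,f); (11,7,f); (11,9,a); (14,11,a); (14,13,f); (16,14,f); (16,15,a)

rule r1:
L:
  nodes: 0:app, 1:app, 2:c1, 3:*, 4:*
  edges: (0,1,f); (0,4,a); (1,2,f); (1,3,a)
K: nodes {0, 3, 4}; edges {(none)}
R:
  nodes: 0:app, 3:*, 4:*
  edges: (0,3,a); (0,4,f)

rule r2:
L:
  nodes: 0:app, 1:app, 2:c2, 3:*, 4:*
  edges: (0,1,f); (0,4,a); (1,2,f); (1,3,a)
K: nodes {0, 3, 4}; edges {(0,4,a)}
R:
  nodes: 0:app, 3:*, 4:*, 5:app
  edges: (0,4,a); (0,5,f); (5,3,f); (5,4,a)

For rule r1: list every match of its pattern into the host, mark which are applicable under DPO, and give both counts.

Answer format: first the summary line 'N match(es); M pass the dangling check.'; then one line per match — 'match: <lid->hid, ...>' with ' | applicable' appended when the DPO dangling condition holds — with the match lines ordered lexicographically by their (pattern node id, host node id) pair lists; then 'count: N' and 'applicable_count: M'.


2 match(es); 1 pass the dangling check.
match: 0->11, 1->7, 2->2, 3->5, 4->9
match: 0->16, 1->14, 2->13, 3->11, 4->15 | applicable
count: 2
applicable_count: 1


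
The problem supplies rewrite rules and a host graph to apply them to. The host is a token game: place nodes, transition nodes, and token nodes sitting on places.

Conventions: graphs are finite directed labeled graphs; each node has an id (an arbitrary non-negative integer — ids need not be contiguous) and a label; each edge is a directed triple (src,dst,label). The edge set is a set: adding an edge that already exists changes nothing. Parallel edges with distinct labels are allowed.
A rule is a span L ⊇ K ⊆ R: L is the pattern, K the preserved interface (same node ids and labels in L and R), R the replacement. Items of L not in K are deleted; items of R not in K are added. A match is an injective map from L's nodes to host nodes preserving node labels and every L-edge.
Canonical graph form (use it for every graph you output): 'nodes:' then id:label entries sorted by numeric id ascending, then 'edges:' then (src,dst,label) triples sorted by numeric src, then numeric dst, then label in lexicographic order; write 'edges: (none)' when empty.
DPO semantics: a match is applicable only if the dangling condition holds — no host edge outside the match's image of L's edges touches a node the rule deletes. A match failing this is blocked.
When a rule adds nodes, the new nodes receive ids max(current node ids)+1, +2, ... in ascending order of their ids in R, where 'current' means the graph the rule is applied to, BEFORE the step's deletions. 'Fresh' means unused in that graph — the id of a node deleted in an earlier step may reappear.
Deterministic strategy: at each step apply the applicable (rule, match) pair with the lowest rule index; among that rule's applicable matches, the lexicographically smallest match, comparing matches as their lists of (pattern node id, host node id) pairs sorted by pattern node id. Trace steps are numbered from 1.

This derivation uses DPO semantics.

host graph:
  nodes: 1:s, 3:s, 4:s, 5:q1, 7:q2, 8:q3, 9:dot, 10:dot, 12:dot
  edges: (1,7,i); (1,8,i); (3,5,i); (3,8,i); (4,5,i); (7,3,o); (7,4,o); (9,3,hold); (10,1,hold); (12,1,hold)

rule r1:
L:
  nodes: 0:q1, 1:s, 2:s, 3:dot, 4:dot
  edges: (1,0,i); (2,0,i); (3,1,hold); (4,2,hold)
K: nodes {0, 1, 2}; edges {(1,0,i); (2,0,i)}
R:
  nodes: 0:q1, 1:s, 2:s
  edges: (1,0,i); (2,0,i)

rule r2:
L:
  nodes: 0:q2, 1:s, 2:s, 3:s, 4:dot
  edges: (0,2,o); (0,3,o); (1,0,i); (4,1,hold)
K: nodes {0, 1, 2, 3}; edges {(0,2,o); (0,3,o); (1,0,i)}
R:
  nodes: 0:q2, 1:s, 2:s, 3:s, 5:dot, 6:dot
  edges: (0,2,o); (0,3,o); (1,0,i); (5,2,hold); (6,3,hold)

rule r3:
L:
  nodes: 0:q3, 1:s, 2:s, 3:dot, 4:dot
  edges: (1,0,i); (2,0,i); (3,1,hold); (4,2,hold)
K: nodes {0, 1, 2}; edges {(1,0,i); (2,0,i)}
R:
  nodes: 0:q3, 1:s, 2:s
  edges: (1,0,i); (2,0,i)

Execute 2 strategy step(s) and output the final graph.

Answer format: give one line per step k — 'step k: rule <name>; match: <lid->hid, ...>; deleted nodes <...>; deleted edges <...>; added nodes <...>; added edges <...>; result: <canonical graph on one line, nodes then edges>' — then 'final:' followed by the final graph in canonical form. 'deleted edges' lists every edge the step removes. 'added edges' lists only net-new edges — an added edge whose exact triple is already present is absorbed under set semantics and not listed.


step 1: rule r2; match: 0->7, 1->1, 2->3, 3->4, 4->10; deleted nodes 10; deleted edges (10,1,hold); added nodes 13, 14; added edges (13,3,hold); (14,4,hold); result: nodes: 1:s, 3:s, 4:s, 5:q1, 7:q2, 8:q3, 9:dot, 12:dot, 13:dot, 14:dot edges: (1,7,i); (1,8,i); (3,5,i); (3,8,i); (4,5,i); (7,3,o); (7,4,o); (9,3,hold); (12,1,hold); (13,3,hold); (14,4,hold)
step 2: rule r1; match: 0->5, 1->3, 2->4, 3->9, 4->14; deleted nodes 9, 14; deleted edges (9,3,hold); (14,4,hold); added nodes (none); added edges (none); result: nodes: 1:s, 3:s, 4:s, 5:q1, 7:q2, 8:q3, 12:dot, 13:dot edges: (1,7,i); (1,8,i); (3,5,i); (3,8,i); (4,5,i); (7,3,o); (7,4,o); (12,1,hold); (13,3,hold)
final:
nodes: 1:s, 3:s, 4:s, 5:q1, 7:q2, 8:q3, 12:dot, 13:dot
edges: (1,7,i); (1,8,i); (3,5,i); (3,8,i); (4,5,i); (7,3,o); (7,4,o); (12,1,hold); (13,3,hold)


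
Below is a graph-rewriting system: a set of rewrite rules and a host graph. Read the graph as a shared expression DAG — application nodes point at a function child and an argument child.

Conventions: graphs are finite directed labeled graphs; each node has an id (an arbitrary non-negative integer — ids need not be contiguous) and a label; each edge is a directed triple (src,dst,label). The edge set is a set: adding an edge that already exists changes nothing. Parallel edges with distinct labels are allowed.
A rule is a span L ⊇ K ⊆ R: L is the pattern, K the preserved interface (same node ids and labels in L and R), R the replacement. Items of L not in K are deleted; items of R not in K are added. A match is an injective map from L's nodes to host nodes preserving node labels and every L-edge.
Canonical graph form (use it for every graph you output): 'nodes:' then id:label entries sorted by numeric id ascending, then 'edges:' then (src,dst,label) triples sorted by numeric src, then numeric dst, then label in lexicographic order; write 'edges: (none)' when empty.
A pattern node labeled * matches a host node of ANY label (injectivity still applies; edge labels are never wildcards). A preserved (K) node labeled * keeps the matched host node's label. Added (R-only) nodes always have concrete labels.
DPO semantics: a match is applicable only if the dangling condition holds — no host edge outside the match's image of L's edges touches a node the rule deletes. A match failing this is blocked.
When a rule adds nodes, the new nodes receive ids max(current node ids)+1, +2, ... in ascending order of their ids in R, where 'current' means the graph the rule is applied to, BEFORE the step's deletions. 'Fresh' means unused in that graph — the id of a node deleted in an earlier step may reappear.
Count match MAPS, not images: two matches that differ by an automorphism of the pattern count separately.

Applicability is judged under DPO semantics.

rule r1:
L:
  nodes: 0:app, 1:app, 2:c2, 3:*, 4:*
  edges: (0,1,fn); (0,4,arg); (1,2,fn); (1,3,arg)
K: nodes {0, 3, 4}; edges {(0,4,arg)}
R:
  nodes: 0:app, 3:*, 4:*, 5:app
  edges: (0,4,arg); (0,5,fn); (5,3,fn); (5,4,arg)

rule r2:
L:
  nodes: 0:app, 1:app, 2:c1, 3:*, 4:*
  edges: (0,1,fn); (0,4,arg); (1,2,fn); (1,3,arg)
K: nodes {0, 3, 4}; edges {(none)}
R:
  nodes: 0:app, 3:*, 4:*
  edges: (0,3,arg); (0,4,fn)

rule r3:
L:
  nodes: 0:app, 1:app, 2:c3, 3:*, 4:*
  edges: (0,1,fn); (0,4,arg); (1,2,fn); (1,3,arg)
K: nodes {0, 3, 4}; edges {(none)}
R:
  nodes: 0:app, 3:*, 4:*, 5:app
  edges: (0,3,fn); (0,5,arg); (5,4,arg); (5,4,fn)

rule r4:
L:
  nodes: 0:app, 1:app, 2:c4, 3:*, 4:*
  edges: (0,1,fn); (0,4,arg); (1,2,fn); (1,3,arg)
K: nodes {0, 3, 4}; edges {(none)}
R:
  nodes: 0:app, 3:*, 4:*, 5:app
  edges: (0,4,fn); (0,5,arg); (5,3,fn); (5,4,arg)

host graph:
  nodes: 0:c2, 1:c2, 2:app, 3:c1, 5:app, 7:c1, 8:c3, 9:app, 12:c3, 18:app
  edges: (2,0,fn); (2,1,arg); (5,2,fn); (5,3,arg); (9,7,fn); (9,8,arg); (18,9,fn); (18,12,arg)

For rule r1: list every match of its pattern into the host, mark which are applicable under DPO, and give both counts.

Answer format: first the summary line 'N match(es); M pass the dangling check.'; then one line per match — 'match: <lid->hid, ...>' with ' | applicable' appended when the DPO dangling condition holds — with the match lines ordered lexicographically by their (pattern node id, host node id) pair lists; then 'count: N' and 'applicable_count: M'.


1 match(es); 1 pass the dangling check.
match: 0->5, 1->2, 2->0, 3->1, 4->3 | applicable
count: 1
applicable_count: 1


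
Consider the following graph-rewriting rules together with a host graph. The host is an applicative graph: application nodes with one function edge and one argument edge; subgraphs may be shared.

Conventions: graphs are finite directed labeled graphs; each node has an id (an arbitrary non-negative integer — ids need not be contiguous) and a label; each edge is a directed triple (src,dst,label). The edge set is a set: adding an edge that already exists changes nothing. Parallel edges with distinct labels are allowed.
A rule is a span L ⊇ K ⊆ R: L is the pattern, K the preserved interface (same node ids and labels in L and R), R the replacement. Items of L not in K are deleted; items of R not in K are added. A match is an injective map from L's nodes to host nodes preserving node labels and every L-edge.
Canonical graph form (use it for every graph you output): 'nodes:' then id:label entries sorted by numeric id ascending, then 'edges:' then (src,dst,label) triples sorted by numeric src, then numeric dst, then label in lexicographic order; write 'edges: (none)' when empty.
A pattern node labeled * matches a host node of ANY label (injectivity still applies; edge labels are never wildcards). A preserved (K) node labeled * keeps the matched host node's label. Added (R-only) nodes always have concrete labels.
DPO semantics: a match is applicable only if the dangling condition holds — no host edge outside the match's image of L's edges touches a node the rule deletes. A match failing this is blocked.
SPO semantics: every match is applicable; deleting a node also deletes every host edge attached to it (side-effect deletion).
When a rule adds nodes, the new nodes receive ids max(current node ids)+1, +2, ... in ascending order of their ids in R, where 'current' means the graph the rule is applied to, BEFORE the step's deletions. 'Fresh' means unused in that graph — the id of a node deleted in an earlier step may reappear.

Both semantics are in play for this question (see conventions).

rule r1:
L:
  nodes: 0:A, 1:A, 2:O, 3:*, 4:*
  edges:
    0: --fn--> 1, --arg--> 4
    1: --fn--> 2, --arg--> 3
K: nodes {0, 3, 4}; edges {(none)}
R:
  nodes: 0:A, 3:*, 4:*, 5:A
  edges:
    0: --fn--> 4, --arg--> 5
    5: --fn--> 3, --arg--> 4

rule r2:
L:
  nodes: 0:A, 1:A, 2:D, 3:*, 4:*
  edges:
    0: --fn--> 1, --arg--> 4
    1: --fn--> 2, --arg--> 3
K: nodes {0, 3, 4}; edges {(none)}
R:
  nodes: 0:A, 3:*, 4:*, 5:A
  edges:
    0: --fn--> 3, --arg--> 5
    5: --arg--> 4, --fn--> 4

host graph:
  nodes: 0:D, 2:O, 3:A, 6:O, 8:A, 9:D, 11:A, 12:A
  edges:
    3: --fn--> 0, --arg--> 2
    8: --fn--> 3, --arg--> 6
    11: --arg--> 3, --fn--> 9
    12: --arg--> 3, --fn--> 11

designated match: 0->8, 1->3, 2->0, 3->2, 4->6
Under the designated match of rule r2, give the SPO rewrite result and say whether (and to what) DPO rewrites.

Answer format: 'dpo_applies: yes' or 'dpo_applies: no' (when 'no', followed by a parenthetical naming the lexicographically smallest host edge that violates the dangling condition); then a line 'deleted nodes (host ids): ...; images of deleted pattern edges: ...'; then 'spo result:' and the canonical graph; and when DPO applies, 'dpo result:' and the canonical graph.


dpo_applies: no
(the rule deletes node 3, which keeps host edge (11,3,arg) outside the match image — the dangling condition fails, DPO blocks; SPO proceeds and side-deletes such edges)
deleted nodes (host ids): 0, 3; images of deleted pattern edges: (3,0,fn); (3,2,arg); (8,3,fn); (8,6,arg)
spo result:
nodes: 2:O, 6:O, 8:A, 9:D, 11:A, 12:A, 13:A
edges: (8,2,fn); (8,13,arg); (11,9,fn); (12,11,fn); (13,6,arg); (13,6,fn)
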